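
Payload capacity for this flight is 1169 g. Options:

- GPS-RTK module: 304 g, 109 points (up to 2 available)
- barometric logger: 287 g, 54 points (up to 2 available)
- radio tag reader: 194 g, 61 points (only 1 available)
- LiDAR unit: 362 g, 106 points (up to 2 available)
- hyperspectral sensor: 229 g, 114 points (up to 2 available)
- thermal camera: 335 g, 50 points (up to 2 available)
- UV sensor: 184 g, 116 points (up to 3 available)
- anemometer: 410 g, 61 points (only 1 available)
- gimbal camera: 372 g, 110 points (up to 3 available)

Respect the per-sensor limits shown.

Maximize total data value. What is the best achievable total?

By data value per g: UV sensor 0.63, hyperspectral sensor 0.50, GPS-RTK module 0.36, radio tag reader 0.31 lead.
Taking 2×hyperspectral sensor + 3×UV sensor: 1010 g used, 576 in data value.
Every other selection either busts 1169 g or exceeds an availability limit or fails to beat 576.

576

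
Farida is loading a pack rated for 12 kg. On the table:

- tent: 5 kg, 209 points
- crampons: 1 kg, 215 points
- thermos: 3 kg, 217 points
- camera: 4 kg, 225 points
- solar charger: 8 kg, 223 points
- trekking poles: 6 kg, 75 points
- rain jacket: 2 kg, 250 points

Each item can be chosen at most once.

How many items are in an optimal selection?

4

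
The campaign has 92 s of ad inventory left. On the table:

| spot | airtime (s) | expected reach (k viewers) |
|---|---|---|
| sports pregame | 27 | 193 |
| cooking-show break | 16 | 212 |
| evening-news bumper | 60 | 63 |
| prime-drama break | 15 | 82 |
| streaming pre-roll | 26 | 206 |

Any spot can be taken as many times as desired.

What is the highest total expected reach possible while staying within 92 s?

1060

5×cooking-show break uses 80 of the 92 s and totals 1060.
The spare 12 s is too small for any remaining spot, and no exchange beats 1060.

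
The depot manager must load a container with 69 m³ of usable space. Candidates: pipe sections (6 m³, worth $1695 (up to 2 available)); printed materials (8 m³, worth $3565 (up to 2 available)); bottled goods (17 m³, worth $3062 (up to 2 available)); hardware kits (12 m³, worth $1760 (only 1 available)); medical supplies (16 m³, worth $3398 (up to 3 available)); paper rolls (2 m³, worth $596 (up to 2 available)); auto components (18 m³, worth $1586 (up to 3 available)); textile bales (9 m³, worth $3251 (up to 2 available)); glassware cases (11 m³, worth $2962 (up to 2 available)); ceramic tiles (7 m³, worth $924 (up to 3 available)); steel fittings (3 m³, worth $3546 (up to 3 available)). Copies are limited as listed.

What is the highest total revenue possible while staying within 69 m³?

31386

Taking the top-ratio shipments first gives 2×pipe sections + 2×printed materials + 2×paper rolls + 2×textile bales + ceramic tiles + 3×steel fittings for 29776 (66 m³).
Replace 2×pipe sections and ceramic tiles with 2×glassware cases: the trade gains 1610 net, giving 31386 at 69 m³.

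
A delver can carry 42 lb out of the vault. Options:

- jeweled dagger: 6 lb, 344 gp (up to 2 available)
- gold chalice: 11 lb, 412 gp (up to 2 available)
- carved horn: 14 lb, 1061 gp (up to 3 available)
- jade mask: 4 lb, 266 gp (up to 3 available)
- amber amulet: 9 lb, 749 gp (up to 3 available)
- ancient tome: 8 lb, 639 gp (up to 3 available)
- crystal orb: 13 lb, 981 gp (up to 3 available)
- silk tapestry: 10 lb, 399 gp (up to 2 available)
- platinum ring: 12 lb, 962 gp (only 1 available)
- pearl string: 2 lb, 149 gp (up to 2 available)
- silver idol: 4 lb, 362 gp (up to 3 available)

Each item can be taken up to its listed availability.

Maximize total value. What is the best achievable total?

3546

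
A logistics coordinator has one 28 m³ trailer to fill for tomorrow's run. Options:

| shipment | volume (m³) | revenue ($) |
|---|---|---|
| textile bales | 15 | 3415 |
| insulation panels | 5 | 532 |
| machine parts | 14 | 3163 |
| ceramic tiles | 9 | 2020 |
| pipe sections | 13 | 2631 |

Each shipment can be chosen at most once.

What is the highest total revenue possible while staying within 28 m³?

6046

Filling by ratio: textile bales + ceramic tiles for 5435, with 4 m³ left unused.
Dropping ceramic tiles frees 9 m³; slotting in pipe sections (13 m³) lifts the total to 6046 at 28 m³.
Runner-up machine parts + pipe sections tops out at 5794.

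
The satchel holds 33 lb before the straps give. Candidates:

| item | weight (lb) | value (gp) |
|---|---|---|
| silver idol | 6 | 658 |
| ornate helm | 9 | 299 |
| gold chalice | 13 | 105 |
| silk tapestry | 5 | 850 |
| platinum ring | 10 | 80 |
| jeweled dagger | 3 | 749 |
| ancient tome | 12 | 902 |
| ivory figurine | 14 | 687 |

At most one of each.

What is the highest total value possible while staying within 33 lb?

Density check — jeweled dagger 249.67, silk tapestry 170.00, silver idol 109.67, ancient tome 75.17 are the best per lb.
Taking silver idol + silk tapestry + jeweled dagger + ancient tome: 26 lb used, 3159 in value.
An exhaustive check of the 256 subsets confirms 3159.

3159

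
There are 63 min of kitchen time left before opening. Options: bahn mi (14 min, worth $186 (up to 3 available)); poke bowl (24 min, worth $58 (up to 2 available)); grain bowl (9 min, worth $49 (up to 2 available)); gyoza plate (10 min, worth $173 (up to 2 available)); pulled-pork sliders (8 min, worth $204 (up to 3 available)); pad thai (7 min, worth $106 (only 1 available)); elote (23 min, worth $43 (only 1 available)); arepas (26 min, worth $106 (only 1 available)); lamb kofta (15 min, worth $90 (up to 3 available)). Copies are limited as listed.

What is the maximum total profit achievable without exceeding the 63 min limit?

1157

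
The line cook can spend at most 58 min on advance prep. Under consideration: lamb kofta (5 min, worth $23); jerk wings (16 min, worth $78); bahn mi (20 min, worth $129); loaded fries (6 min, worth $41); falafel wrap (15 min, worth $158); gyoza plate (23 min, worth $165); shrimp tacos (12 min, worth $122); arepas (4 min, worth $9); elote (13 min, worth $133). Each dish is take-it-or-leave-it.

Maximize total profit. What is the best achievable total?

Ranking by ratio (profit/min): falafel wrap 10.53, elote 10.23, shrimp tacos 10.17.
A density-first pass picks lamb kofta + loaded fries + falafel wrap + shrimp tacos + arepas + elote — 486 at 55 min.
Dropping lamb kofta and shrimp tacos and arepas frees 21 min; slotting in gyoza plate (23 min) lifts the total to 497 at 57 min.
Runner-up jerk wings + falafel wrap + shrimp tacos + elote tops out at 491.

497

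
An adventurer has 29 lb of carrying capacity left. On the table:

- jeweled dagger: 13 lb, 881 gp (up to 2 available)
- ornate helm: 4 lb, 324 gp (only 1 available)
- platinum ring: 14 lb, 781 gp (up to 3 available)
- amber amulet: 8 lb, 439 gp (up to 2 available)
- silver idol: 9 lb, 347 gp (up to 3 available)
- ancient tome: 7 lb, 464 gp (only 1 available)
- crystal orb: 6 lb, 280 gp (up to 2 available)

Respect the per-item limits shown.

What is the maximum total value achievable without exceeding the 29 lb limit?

1784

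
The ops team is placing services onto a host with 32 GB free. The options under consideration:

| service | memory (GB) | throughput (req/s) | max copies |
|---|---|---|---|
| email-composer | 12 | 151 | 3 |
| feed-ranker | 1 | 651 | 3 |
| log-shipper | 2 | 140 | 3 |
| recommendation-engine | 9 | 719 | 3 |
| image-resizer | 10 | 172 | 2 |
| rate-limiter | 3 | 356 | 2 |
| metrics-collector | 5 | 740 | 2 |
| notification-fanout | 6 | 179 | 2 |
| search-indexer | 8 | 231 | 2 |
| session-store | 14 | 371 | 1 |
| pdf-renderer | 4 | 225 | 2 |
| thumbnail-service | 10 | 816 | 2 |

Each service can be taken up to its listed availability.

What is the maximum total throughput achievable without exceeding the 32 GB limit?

5144

A density-first pass picks 3×feed-ranker + log-shipper + 2×rate-limiter + 2×metrics-collector + thumbnail-service — 5101 at 31 GB.
Replace thumbnail-service with log-shipper + recommendation-engine: the trade gains 43 net, giving 5144 at 32 GB.
Every other selection either busts 32 GB or exceeds an availability limit or fails to beat 5144.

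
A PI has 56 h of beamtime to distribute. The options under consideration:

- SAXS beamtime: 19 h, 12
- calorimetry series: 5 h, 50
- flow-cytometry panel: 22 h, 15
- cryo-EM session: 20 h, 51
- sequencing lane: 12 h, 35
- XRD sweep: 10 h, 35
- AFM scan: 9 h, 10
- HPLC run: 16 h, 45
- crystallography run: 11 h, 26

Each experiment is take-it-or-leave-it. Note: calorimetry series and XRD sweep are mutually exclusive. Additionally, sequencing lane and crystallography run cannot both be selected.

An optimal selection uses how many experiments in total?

4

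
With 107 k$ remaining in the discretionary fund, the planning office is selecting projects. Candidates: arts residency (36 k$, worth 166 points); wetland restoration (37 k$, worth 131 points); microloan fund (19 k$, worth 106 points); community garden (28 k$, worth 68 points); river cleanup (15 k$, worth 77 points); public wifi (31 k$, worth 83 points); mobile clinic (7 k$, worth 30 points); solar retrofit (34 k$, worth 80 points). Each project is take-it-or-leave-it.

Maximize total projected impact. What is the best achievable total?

480

Filling by ratio: arts residency + microloan fund + community garden + river cleanup + mobile clinic for 447, with 2 k$ left unused.
The 35 k$ tied up in community garden and mobile clinic is better spent on wetland restoration — total rises to 480 (107 k$).
The closest alternative, arts residency + microloan fund + community garden + river cleanup + mobile clinic, reaches only 447.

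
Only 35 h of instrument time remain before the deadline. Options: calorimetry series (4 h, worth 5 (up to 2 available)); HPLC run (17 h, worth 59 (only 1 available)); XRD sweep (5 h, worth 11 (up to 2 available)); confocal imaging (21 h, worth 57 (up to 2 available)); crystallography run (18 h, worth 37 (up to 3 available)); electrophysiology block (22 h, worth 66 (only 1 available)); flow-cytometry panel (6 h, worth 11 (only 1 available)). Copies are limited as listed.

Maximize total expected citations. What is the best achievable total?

A density-first pass picks HPLC run + 2×XRD sweep + flow-cytometry panel — 92 at 33 h.
The 16 h tied up in 2×XRD sweep and flow-cytometry panel is better spent on crystallography run — total rises to 96 (35 h).

96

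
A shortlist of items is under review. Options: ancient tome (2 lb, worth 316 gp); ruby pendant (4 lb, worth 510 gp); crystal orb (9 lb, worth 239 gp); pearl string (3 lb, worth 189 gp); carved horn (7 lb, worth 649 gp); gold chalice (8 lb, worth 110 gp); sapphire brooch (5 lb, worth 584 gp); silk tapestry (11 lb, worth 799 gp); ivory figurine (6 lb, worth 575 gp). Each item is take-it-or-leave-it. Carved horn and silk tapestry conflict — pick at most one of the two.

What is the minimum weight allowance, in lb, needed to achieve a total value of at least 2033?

18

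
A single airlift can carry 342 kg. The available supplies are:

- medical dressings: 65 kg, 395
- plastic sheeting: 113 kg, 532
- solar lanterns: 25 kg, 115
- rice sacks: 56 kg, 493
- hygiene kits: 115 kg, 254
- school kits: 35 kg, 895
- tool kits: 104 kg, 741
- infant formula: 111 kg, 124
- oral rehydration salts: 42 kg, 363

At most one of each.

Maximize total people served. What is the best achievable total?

3002

Density check — school kits 25.57, rice sacks 8.80, oral rehydration salts 8.64, tool kits 7.12 are the best per kg.
Best packing: medical dressings + solar lanterns + rice sacks + school kits + tool kits + oral rehydration salts — 327 kg, 3002 total.
The spare 15 kg is too small for any remaining supply, and no exchange beats 3002.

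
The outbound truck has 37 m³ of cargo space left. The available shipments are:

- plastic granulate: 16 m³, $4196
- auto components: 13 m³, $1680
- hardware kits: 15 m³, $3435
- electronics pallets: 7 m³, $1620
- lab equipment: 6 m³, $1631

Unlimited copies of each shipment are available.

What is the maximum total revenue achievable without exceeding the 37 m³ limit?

9786

6×lab equipment uses 36 of the 37 m³ and totals 9786.
Nothing else within 37 m³ beats 9786.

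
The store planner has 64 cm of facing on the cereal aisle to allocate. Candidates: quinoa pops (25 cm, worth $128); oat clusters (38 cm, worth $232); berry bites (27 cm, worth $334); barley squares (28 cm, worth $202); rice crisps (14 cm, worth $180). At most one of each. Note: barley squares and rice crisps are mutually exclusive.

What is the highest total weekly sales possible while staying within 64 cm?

536

By weekly sales per cm: rice crisps 12.86, berry bites 12.37, barley squares 7.21, oat clusters 6.11 lead.
Taking the top-ratio products first gives berry bites + rice crisps for 514 (41 cm).
The 14 cm tied up in rice crisps is better spent on barley squares — total rises to 536 (55 cm).
Nothing else feasible within 64 cm beats 536.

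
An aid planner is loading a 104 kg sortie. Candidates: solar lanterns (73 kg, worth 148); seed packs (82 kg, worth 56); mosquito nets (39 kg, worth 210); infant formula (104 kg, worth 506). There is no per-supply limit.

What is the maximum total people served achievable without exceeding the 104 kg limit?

Filling by ratio: 2×mosquito nets for 420, with 26 kg left unused.
Replace 2×mosquito nets with infant formula: the trade gains 86 net, giving 506 at 104 kg.
Every other selection either busts 104 kg or fails to beat 506.

506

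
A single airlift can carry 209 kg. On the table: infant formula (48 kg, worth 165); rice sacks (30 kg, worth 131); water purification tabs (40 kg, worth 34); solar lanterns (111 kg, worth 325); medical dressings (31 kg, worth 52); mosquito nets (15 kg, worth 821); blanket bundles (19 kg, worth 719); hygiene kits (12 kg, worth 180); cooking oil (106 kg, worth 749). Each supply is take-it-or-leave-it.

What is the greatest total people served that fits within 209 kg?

2634

Greedy by ratio would take rice sacks + mosquito nets + blanket bundles + hygiene kits + cooking oil: 182 kg used, total 2600.
The 30 kg tied up in rice sacks is better spent on infant formula — total rises to 2634 (200 kg).
Nothing else within 209 kg beats 2634.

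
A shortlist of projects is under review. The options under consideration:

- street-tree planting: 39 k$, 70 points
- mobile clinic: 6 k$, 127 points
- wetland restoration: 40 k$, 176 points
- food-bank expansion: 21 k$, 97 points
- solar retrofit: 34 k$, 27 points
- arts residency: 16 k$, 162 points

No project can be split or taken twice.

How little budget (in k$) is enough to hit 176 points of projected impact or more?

22

Look for the lowest-budget combination reaching 176.
mobile clinic + arts residency: 289 projected impact at 22 k$.
Any bundle with less than 22 k$ falls short of 176.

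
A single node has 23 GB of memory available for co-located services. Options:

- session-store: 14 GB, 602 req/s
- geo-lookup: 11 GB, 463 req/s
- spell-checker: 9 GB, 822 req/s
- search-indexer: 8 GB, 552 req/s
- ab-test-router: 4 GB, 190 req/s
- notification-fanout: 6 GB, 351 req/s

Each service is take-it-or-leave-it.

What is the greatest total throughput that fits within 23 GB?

1725

Taking spell-checker + search-indexer + notification-fanout: 23 GB used, 1725 in throughput.
That's the maximum — no swap from here does better than 1725.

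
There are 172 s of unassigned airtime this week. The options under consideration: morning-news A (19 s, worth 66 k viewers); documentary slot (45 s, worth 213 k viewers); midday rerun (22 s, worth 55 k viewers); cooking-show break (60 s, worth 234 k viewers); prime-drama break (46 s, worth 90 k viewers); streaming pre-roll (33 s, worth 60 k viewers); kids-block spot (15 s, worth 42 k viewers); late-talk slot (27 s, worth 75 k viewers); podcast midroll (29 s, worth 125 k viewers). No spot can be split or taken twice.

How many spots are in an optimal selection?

5

Optimal total is 680.
morning-news A + documentary slot + cooking-show break + kids-block spot + podcast midroll hits 680 at 168 s.
Every optimal selection uses 5 spots.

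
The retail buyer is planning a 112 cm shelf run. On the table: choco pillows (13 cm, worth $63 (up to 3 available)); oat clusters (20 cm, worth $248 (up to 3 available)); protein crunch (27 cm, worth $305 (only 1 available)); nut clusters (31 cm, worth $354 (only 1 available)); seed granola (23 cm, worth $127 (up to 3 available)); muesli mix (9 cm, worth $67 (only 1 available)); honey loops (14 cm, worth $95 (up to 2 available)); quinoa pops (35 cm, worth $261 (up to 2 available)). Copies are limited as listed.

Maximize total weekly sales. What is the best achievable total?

A density-first pass picks 3×oat clusters + nut clusters + muesli mix — 1165 at 100 cm.
Replace oat clusters and muesli mix with protein crunch + honey loops: the trade gains 85 net, giving 1250 at 112 cm.
Nothing else within 112 cm beats 1250.

1250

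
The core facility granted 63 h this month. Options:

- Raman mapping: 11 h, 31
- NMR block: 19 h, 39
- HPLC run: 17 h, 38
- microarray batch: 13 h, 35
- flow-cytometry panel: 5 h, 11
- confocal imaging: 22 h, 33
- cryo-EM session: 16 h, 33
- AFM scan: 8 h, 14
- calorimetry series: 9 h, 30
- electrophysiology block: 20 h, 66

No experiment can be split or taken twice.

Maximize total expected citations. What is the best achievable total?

Density check — calorimetry series 3.33, electrophysiology block 3.30, Raman mapping 2.82 are the best per h.
Taking the top-ratio experiments first gives Raman mapping + microarray batch + flow-cytometry panel + calorimetry series + electrophysiology block for 173 (58 h).
The 13 h tied up in microarray batch is better spent on HPLC run — total rises to 176 (62 h).
Every other selection either busts 63 h or fails to beat 176.

176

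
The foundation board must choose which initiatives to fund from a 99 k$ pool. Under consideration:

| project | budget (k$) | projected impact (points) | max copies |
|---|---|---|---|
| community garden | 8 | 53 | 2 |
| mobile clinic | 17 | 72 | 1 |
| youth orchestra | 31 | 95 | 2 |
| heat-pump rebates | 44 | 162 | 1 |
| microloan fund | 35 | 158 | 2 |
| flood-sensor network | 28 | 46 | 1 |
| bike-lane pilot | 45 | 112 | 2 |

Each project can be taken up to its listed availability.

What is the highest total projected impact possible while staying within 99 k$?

441

Taking the top-ratio projects first gives 2×community garden + 2×microloan fund for 422 (86 k$).
Replace community garden with mobile clinic: the trade gains 19 net, giving 441 at 95 k$.
No other feasible combination exceeds 441.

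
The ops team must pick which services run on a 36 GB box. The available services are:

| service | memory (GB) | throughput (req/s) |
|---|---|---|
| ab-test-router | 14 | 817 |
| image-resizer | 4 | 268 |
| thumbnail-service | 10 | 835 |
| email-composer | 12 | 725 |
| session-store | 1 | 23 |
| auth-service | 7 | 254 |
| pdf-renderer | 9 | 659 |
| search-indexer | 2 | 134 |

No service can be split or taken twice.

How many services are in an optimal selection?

Best achievable throughput is 2510.
One optimal bundle: image-resizer + thumbnail-service + email-composer + session-store + pdf-renderer (36 GB).
All optima have 5 services.

5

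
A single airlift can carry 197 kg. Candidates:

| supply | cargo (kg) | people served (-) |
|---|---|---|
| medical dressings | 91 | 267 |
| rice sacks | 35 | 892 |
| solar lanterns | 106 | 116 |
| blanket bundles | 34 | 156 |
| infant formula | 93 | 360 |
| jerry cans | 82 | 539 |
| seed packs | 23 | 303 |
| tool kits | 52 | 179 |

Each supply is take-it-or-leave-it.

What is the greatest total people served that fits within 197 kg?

Density check — rice sacks 25.49, seed packs 13.17, jerry cans 6.57 are the best per kg.
Greedy by ratio would take rice sacks + blanket bundles + jerry cans + seed packs: 174 kg used, total 1890.
Dropping blanket bundles frees 34 kg; slotting in tool kits (52 kg) lifts the total to 1913 at 192 kg.
Every other selection either busts 197 kg or fails to beat 1913.

1913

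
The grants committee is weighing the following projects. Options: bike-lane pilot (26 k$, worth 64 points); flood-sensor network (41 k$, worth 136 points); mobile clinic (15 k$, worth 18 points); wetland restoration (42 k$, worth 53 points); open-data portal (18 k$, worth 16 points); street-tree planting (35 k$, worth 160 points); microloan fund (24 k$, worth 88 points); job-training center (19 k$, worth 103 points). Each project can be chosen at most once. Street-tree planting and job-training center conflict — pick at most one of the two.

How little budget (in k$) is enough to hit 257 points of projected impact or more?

74

Need the lightest bundle worth ≥ 257.
mobile clinic + street-tree planting + microloan fund: 266 projected impact at 74 k$.
No combination under 74 k$ hits 257.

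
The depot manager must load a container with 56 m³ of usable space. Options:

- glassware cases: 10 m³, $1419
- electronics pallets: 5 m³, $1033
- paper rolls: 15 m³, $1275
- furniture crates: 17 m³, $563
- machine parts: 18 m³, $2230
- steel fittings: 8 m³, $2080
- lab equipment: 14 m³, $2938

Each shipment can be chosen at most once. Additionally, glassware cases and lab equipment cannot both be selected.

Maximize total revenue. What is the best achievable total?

8523

Taking paper rolls + machine parts + steel fittings + lab equipment: 55 m³ used, 8523 in revenue.
No other feasible combination exceeds 8523.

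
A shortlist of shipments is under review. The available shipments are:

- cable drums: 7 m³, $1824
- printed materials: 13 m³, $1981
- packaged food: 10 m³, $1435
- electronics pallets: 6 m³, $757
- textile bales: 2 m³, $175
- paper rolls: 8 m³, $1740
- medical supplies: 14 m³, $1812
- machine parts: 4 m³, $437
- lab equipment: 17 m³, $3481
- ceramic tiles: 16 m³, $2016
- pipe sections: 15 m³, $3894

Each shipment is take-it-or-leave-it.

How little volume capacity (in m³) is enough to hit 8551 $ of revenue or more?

39

Look for the lowest-volume combination reaching 8551.
Taking cable drums + lab equipment + pipe sections gives 9199 (≥ 8551) for 39 m³.
No combination under 39 m³ hits 8551.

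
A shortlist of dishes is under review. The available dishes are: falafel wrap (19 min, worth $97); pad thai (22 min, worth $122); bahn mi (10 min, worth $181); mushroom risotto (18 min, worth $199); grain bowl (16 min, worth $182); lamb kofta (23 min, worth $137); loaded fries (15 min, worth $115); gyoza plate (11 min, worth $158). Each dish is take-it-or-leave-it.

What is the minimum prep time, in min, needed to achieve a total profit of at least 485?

37

Look for the lowest-prep combination reaching 485.
bahn mi + grain bowl + gyoza plate: 521 profit at 37 min.
No combination under 37 min hits 485.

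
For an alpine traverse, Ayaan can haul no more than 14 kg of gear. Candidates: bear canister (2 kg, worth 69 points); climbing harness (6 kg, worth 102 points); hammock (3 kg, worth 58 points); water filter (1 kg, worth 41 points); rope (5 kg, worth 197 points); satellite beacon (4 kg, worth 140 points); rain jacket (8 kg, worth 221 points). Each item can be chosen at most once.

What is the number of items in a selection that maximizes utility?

4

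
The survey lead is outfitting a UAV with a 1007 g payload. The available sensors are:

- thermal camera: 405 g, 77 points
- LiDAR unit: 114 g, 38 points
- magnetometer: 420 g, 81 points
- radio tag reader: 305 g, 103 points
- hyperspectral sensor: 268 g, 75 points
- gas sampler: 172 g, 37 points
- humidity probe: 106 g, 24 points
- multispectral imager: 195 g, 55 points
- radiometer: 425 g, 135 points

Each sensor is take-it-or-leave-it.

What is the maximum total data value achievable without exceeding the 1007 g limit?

313

The ratio heuristic lands on LiDAR unit + radio tag reader + humidity probe + radiometer (300) but leaves 57 g idle.
The 220 g tied up in LiDAR unit and humidity probe is better spent on hyperspectral sensor — total rises to 313 (998 g).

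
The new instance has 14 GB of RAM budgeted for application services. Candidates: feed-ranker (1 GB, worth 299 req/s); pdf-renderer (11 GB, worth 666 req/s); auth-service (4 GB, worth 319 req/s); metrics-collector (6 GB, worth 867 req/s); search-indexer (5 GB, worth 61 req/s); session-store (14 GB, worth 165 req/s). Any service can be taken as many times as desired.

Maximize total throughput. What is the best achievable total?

Best packing: 14×feed-ranker — 14 GB, 4186 total.
That's the maximum — no swap from here does better than 4186.

4186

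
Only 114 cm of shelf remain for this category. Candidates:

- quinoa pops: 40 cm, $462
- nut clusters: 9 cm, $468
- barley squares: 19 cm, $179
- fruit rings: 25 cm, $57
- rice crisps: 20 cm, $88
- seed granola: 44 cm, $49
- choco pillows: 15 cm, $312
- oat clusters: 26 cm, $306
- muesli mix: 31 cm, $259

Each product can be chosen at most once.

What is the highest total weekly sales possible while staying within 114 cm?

Best packing: quinoa pops + nut clusters + barley squares + choco pillows + oat clusters — 109 cm, 1727 total.
The closest alternative, quinoa pops + nut clusters + barley squares + choco pillows + muesli mix, reaches only 1680.

1727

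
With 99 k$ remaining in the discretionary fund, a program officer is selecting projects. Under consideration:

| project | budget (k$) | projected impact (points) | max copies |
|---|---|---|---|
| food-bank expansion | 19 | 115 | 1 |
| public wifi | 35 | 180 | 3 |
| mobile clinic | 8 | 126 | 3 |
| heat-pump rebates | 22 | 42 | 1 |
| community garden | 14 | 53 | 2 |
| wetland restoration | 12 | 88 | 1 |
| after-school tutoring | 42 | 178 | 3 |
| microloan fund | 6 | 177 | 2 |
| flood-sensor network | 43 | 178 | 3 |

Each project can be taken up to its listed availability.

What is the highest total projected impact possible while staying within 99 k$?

1053

By projected impact per k$: microloan fund 29.50, mobile clinic 15.75, wetland restoration 7.33, food-bank expansion 6.05 lead.
A density-first pass picks food-bank expansion + 3×mobile clinic + 2×community garden + wetland restoration + 2×microloan fund — 1041 at 95 k$.
Dropping food-bank expansion and community garden frees 33 k$; slotting in public wifi (35 k$) lifts the total to 1053 at 97 k$.
Every other selection either busts 99 k$ or exceeds an availability limit or fails to beat 1053.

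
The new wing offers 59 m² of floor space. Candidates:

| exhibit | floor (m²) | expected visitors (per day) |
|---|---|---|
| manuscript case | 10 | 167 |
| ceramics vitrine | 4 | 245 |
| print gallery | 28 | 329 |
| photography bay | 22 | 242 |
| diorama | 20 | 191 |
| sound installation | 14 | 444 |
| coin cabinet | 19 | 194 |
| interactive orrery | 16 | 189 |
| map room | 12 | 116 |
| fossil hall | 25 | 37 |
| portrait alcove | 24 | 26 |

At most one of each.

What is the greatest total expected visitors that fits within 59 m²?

Density check — ceramics vitrine 61.25, sound installation 31.71, manuscript case 16.70, interactive orrery 11.81 are the best per m².
Filling by ratio: manuscript case + ceramics vitrine + sound installation + interactive orrery + map room for 1161, with 3 m² left unused.
The 28 m² tied up in interactive orrery and map room is better spent on print gallery — total rises to 1185 (56 m²).
That's the maximum — no swap from here does better than 1185.

1185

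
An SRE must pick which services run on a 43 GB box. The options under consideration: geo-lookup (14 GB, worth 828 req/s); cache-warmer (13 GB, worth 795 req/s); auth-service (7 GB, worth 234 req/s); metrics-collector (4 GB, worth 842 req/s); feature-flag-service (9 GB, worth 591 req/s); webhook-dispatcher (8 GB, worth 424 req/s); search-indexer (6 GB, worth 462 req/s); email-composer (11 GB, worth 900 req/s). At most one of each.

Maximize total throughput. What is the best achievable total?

The ratio ordering already packs tightly: cache-warmer + metrics-collector + feature-flag-service + search-indexer + email-composer, 43 GB, 3590.
Next best is geo-lookup + metrics-collector + webhook-dispatcher + search-indexer + email-composer at 3456 (43 GB) — short by 134.

3590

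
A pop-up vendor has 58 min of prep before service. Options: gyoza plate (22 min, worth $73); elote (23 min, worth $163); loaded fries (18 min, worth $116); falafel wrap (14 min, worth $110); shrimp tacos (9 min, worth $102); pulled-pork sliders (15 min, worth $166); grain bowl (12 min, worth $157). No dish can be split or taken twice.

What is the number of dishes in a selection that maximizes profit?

Optimal total is 541.
For example loaded fries + shrimp tacos + pulled-pork sliders + grain bowl achieves it, using 54 min.
Every optimal selection uses 4 dishes.

4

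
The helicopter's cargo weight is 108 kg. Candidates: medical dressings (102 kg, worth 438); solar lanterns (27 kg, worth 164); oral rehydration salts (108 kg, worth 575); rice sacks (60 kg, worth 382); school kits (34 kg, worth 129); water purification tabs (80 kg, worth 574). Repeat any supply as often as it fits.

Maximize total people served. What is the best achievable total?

Solar lanterns + water purification tabs uses 107 of the 108 kg and totals 738.

738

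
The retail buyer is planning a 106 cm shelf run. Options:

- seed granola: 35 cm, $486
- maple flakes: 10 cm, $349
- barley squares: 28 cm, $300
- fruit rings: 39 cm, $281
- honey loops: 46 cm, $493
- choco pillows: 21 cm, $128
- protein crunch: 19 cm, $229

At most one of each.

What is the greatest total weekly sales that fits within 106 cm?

1371

The ratio heuristic lands on seed granola + maple flakes + barley squares + protein crunch (1364) but leaves 14 cm idle.
The 35 cm tied up in seed granola is better spent on honey loops — total rises to 1371 (103 cm).
The closest alternative, seed granola + maple flakes + barley squares + protein crunch, reaches only 1364.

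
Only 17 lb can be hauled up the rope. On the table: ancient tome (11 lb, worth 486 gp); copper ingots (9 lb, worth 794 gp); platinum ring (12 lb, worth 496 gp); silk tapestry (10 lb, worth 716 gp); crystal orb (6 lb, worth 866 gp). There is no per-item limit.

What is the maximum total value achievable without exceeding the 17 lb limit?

1732

Density check — crystal orb 144.33, copper ingots 88.22, silk tapestry 71.60 are the best per lb.
The ratio ordering already packs tightly: 2×crystal orb, 12 lb, 1732.
No other feasible combination exceeds 1732.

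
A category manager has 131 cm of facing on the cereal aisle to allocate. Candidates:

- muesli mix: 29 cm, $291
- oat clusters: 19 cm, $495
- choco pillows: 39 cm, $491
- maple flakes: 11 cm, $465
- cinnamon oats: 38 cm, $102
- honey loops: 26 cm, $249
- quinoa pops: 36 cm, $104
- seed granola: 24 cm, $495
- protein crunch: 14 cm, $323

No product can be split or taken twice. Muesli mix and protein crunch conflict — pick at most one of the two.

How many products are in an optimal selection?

5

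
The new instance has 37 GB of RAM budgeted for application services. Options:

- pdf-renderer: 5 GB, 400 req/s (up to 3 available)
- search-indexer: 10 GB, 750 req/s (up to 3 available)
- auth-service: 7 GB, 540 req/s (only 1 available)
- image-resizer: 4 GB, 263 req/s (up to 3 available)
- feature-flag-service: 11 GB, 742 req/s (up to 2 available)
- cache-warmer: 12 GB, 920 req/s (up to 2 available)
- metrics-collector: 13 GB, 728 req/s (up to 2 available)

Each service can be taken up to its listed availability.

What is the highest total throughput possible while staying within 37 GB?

A density-first pass picks 3×pdf-renderer + auth-service + cache-warmer — 2660 at 34 GB.
The 7 GB tied up in auth-service is better spent on search-indexer — total rises to 2870 (37 GB).
That's the maximum — no swap from here does better than 2870.

2870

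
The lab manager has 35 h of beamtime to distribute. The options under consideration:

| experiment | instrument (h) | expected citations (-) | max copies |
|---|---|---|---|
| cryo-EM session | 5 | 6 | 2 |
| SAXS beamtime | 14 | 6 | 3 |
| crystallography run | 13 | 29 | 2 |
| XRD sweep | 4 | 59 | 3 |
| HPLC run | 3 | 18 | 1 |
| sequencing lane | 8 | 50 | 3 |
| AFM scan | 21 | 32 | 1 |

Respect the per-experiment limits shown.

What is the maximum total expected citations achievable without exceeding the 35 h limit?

By expected citations per h: XRD sweep 14.75, sequencing lane 6.25, HPLC run 6.00, crystallography run 2.23 lead.
Taking 3×XRD sweep + HPLC run + 2×sequencing lane: 31 h used, 295 in expected citations.
Nothing else within 35 h beats 295.

295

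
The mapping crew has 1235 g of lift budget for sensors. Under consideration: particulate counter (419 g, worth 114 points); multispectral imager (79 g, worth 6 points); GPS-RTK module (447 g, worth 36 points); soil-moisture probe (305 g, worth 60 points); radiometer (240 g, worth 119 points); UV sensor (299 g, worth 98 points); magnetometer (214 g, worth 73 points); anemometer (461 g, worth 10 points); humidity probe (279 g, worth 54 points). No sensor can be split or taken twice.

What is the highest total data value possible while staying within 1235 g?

Density check — radiometer 0.50, magnetometer 0.34, UV sensor 0.33 are the best per g.
Taking particulate counter + radiometer + UV sensor + magnetometer: 1172 g used, 404 in data value.

404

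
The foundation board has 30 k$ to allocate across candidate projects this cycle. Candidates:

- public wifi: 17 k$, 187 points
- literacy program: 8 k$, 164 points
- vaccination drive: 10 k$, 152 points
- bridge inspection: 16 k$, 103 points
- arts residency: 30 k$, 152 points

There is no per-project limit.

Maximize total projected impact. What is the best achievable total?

492

Density check — literacy program 20.50, vaccination drive 15.20, public wifi 11.00 are the best per k$.
3×literacy program uses 24 of the 30 k$ and totals 492.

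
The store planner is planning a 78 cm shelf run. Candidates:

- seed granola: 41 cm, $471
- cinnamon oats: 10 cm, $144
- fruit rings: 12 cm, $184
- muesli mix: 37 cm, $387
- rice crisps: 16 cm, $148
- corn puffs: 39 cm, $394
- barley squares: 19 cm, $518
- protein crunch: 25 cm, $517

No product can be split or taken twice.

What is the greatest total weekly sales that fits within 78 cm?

1367

Taking the top-ratio products first gives cinnamon oats + fruit rings + barley squares + protein crunch for 1363 (66 cm).
The 10 cm tied up in cinnamon oats is better spent on rice crisps — total rises to 1367 (72 cm).
No other feasible combination exceeds 1367.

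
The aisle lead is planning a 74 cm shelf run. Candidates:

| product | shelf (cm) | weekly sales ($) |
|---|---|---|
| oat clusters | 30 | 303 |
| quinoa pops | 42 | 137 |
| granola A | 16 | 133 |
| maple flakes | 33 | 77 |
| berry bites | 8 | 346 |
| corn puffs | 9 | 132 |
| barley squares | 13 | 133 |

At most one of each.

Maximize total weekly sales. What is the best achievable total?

Ranking by ratio (weekly sales/cm): berry bites 43.25, corn puffs 14.67, barley squares 10.23, oat clusters 10.10.
Greedy by ratio would take oat clusters + berry bites + corn puffs + barley squares: 60 cm used, total 914.
The 9 cm tied up in corn puffs is better spent on granola A — total rises to 915 (67 cm).
That's the maximum — no swap from here does better than 915.

915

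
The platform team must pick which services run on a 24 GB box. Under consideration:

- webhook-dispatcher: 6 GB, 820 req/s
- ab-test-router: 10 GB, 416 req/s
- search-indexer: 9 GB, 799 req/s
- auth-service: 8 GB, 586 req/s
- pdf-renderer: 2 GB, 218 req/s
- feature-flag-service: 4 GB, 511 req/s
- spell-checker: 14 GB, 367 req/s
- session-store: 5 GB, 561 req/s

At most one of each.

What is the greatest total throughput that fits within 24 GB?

2691

The ratio heuristic lands on webhook-dispatcher + pdf-renderer + feature-flag-service + session-store (2110) but leaves 7 GB idle.
Replace pdf-renderer with search-indexer: the trade gains 581 net, giving 2691 at 24 GB.
No other feasible combination exceeds 2691.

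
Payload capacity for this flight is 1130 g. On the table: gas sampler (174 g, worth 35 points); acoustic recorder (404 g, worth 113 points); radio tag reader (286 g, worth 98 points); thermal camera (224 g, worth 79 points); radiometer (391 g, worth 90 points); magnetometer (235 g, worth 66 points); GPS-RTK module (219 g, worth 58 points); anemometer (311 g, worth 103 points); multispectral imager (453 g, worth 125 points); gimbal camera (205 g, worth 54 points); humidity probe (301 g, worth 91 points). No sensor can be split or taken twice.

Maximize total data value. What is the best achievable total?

371

The ratio ordering already packs tightly: radio tag reader + thermal camera + anemometer + humidity probe, 1122 g, 371.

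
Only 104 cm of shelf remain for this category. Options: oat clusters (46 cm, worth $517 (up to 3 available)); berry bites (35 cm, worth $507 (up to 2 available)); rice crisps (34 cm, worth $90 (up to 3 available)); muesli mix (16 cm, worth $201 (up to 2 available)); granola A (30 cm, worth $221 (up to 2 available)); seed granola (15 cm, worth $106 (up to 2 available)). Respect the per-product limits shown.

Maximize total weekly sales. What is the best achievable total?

1416

Best packing: 2×berry bites + 2×muesli mix — 102 cm, 1416 total.
Every other selection either busts 104 cm or exceeds an availability limit or fails to beat 1416.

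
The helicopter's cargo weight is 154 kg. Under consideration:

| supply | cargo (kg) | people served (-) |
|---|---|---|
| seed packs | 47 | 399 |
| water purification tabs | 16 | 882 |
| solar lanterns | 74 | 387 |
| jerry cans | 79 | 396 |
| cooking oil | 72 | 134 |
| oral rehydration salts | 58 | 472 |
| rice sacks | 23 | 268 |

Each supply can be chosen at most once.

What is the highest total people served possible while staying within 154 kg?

2021

Seed packs + water purification tabs + oral rehydration salts + rice sacks uses 144 of the 154 kg and totals 2021.
Next best is seed packs + water purification tabs + oral rehydration salts at 1753 (121 kg) — short by 268.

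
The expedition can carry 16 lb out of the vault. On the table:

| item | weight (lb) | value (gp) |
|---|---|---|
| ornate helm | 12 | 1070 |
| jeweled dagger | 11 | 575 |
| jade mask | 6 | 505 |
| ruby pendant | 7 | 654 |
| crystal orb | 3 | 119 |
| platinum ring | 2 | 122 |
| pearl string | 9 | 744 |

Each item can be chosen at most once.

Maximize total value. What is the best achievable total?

1398

The ratio heuristic lands on jade mask + ruby pendant + platinum ring (1281) but leaves 1 lb idle.
The 8 lb tied up in jade mask and platinum ring is better spent on pearl string — total rises to 1398 (16 lb).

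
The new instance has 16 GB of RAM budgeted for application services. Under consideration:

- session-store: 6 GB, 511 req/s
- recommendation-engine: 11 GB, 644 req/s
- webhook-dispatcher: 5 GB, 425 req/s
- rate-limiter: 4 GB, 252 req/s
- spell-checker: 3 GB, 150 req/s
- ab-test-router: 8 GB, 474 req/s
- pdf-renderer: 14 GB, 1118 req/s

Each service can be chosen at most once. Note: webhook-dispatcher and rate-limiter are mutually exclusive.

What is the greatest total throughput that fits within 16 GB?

1118

Ranking by ratio (throughput/GB): session-store 85.17, webhook-dispatcher 85.00, pdf-renderer 79.86, rate-limiter 63.00.
Pdf-renderer uses 14 of the 16 GB and totals 1118.
No other feasible combination exceeds 1118.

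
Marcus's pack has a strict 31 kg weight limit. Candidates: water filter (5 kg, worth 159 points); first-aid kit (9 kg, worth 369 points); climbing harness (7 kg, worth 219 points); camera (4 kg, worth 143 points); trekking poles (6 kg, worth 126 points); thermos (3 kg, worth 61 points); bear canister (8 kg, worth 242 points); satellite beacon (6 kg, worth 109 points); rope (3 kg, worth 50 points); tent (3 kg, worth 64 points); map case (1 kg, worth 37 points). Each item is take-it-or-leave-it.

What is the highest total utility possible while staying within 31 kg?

1037

A density-first pass picks water filter + first-aid kit + climbing harness + camera + tent + map case — 991 at 29 kg.
Replace water filter and map case with bear canister: the trade gains 46 net, giving 1037 at 31 kg.
The closest alternative, first-aid kit + climbing harness + camera + thermos + bear canister, reaches only 1034.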